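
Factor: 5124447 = 3^2*  439^1*1297^1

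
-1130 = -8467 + 7337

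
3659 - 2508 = 1151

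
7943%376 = 47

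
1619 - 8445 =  - 6826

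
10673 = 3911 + 6762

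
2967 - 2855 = 112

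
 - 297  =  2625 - 2922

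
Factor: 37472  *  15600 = 584563200 = 2^9*3^1*5^2*13^1*1171^1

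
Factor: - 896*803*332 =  - 238870016 = - 2^9*7^1*11^1*73^1*83^1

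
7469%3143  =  1183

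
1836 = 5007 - 3171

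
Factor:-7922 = -2^1*17^1 * 233^1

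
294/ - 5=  - 59+1/5 = - 58.80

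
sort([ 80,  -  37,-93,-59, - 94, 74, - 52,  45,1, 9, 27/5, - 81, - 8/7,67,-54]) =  [ - 94, - 93, -81, - 59,-54,-52,-37,- 8/7,1,27/5,9, 45,67,  74 , 80] 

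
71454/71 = 71454/71 =1006.39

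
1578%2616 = 1578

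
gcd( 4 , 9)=1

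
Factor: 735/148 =2^(-2 )*3^1*5^1*7^2*37^ ( - 1) 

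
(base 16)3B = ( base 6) 135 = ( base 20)2j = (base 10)59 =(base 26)27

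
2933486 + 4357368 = 7290854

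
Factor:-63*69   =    -  3^3*7^1*23^1=- 4347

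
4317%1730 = 857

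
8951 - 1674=7277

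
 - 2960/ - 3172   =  740/793 = 0.93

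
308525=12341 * 25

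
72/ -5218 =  - 36/2609 =- 0.01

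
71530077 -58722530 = 12807547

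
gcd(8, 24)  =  8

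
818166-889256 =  - 71090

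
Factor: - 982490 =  - 2^1 *5^1 * 19^1 * 5171^1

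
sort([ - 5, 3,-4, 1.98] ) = [ - 5, - 4, 1.98,3 ]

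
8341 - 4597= 3744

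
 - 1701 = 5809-7510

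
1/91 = 1/91 = 0.01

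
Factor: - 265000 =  - 2^3  *5^4 * 53^1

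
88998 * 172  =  15307656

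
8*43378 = 347024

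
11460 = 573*20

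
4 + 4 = 8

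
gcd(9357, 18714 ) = 9357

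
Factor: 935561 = 11^1*17^1*5003^1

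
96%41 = 14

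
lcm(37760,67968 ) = 339840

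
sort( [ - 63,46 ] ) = [ - 63, 46 ]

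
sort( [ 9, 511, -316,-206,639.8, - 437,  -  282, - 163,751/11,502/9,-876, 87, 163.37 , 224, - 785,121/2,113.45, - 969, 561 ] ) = [ - 969, - 876, - 785, - 437, - 316, - 282, - 206, - 163, 9 , 502/9, 121/2,751/11, 87,  113.45, 163.37,224,  511, 561,639.8 ]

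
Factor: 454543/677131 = 7^( - 2 )*13^( -1 )*1063^(-1) * 454543^1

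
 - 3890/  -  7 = 555+5/7 =555.71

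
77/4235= 1/55 = 0.02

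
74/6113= 74/6113 = 0.01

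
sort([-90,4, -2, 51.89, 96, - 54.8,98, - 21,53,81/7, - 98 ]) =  [  -  98, - 90,-54.8,  -  21, - 2,  4,81/7 , 51.89,53,96,98]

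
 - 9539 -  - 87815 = 78276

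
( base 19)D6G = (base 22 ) 9l5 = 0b1001011010111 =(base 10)4823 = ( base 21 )aje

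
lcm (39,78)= 78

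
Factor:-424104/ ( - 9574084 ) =2^1*3^1 * 13^( - 1)*41^1  *431^1*184117^( - 1 ) = 106026/2393521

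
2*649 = 1298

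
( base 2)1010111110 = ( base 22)19k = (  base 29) O6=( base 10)702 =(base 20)1F2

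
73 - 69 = 4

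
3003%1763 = 1240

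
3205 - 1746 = 1459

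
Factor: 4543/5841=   7/9  =  3^(-2)*7^1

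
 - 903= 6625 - 7528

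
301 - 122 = 179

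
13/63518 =1/4886 = 0.00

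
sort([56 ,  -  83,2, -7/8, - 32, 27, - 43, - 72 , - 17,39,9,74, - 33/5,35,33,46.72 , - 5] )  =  [ - 83,  -  72, - 43,  -  32, - 17, - 33/5, -5 , - 7/8 , 2,9 , 27, 33, 35, 39,46.72 , 56,74 ]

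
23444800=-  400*( - 58612 )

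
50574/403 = 50574/403 = 125.49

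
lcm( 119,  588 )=9996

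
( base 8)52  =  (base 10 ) 42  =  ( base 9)46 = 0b101010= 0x2a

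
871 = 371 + 500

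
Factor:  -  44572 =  -2^2*11^1*1013^1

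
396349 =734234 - 337885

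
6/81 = 2/27 = 0.07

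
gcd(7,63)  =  7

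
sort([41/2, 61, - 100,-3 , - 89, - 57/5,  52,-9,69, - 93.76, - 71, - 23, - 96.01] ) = [  -  100,  -  96.01 ,-93.76 , - 89, - 71,-23,-57/5, - 9,-3,41/2,52,61, 69]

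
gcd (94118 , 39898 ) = 2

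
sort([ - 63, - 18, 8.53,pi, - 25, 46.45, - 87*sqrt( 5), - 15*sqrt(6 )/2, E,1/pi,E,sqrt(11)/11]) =[- 87*sqrt(5 ), - 63, - 25,-15*sqrt(6)/2, - 18,  sqrt( 11) /11,1/pi, E,E,  pi,8.53,46.45]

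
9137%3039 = 20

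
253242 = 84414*3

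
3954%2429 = 1525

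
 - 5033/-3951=1+1082/3951= 1.27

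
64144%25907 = 12330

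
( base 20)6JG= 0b101011101100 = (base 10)2796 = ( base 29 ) 39C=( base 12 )1750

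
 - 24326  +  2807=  - 21519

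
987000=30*32900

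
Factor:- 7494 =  - 2^1*3^1*1249^1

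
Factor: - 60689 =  - 60689^1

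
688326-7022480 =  - 6334154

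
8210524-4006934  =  4203590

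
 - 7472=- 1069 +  - 6403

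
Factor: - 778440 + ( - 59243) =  - 7^1*11^2*23^1 * 43^1=- 837683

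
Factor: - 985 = -5^1*197^1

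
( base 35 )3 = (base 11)3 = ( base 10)3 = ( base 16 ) 3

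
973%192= 13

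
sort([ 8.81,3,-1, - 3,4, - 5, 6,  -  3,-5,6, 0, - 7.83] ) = [-7.83, - 5,-5, - 3,-3 , - 1 , 0, 3 , 4,6, 6,8.81] 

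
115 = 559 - 444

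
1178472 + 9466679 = 10645151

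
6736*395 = 2660720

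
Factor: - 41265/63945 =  - 7^(-1 )*29^( - 1 )*131^1= - 131/203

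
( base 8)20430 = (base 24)EH0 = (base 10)8472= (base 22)hb2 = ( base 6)103120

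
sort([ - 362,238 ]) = [-362, 238]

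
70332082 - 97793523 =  - 27461441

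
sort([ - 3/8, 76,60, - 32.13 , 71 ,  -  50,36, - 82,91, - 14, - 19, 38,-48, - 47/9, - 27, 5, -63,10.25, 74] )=[ - 82,  -  63 , - 50, - 48, -32.13, - 27, - 19, - 14,  -  47/9, - 3/8 , 5,10.25, 36,  38,60,71, 74,76, 91 ] 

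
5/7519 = 5/7519 = 0.00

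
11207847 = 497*22551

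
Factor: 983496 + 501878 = 1485374 = 2^1* 11^1 * 107^1*631^1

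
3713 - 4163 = - 450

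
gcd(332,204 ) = 4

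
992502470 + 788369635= 1780872105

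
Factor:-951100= - 2^2*5^2*9511^1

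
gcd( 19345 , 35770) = 365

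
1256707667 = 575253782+681453885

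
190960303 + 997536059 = 1188496362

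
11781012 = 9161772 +2619240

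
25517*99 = 2526183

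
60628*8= 485024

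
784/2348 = 196/587= 0.33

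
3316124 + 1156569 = 4472693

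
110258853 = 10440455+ 99818398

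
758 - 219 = 539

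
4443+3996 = 8439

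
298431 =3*99477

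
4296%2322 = 1974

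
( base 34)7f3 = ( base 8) 20635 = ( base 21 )jag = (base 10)8605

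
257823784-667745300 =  - 409921516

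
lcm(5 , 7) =35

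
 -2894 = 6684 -9578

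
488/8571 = 488/8571 = 0.06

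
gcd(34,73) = 1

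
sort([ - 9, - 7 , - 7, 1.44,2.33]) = [ - 9, - 7, - 7,1.44,  2.33]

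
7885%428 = 181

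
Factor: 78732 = 2^2*3^9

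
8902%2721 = 739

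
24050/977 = 24  +  602/977 =24.62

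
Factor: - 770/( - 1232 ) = 5/8 = 2^( - 3 )*5^1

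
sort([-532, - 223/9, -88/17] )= [ - 532,- 223/9, - 88/17]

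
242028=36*6723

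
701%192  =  125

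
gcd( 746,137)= 1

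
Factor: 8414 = 2^1 * 7^1*601^1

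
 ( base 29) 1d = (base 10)42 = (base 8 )52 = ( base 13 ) 33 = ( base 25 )1h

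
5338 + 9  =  5347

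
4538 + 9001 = 13539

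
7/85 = 7/85 = 0.08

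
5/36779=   5/36779 = 0.00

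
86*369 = 31734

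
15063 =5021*3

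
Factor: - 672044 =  - 2^2 * 17^1*9883^1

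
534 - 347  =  187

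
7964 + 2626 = 10590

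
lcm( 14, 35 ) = 70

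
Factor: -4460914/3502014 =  - 3^( - 1)*583669^(-1)*2230457^1 = - 2230457/1751007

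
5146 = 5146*1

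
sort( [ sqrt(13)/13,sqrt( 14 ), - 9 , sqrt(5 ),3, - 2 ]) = [ - 9,-2,sqrt(13 )/13,  sqrt( 5 ),3, sqrt(14)] 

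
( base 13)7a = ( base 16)65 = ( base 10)101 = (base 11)92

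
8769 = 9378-609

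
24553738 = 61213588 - 36659850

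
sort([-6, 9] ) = [ - 6, 9] 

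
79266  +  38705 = 117971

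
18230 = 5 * 3646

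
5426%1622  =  560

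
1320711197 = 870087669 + 450623528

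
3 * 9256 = 27768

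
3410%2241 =1169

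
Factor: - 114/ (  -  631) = 2^1*3^1*19^1*631^( - 1 )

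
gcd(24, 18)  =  6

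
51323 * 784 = 40237232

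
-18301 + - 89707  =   - 108008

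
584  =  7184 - 6600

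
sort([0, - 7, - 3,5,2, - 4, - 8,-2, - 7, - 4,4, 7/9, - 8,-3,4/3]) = [ - 8,- 8,-7, - 7, -4,- 4, - 3, - 3,-2,0,7/9, 4/3,2, 4,5]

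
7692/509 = 7692/509  =  15.11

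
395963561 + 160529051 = 556492612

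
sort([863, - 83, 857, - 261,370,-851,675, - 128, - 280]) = [ - 851, - 280, -261, - 128, - 83, 370, 675, 857,863] 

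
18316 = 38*482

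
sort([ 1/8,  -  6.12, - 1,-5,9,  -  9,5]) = [-9 , - 6.12, - 5, - 1,1/8,5, 9]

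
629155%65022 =43957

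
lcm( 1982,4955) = 9910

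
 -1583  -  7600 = -9183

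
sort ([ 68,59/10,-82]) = [-82,59/10,68 ]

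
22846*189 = 4317894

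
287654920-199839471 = 87815449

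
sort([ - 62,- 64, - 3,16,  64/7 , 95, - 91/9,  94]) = [ - 64,-62,- 91/9,-3, 64/7,  16, 94, 95] 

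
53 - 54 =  - 1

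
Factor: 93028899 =3^1*59^1 * 79^1*6653^1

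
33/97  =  33/97  =  0.34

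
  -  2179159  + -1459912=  - 3639071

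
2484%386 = 168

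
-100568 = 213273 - 313841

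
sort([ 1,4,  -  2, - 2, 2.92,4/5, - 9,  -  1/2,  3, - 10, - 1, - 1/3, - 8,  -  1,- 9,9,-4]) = [ - 10, - 9,-9, - 8 ,  -  4, - 2, - 2, - 1, - 1,-1/2, - 1/3,4/5, 1,2.92, 3, 4, 9]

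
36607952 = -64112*( - 571)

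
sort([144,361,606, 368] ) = [ 144, 361,368,606 ]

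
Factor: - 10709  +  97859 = 87150 = 2^1*3^1*5^2*7^1*83^1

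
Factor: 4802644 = 2^2*7^1*11^1*31^1*503^1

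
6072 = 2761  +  3311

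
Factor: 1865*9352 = 2^3*5^1 * 7^1*167^1*373^1 = 17441480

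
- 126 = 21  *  ( - 6 )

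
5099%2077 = 945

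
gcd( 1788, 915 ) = 3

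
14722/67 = 219 + 49/67 = 219.73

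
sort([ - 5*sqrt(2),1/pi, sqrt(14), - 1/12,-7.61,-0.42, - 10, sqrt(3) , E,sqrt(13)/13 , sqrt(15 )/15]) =[ - 10, - 7.61, - 5*sqrt( 2), - 0.42, - 1/12, sqrt(15)/15,sqrt(13 ) /13, 1/pi, sqrt( 3 ), E, sqrt(14)]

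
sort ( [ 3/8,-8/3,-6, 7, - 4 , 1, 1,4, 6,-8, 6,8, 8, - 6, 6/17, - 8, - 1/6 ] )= [-8, - 8, - 6, - 6,  -  4, - 8/3 ,  -  1/6,6/17, 3/8, 1, 1, 4, 6,  6, 7, 8 , 8]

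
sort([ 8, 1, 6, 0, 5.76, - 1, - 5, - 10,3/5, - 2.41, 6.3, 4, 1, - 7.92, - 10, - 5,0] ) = [ - 10, - 10, - 7.92, - 5, - 5, - 2.41 , - 1 , 0, 0, 3/5, 1,1, 4, 5.76,6, 6.3 , 8] 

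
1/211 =1/211 = 0.00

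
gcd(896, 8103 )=1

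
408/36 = 11 + 1/3  =  11.33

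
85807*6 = 514842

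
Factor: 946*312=2^4*3^1 *11^1*13^1*43^1 =295152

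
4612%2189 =234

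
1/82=1/82 = 0.01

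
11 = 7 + 4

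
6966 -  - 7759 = 14725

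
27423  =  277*99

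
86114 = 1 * 86114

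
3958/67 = 3958/67 = 59.07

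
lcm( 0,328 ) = 0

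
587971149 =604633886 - 16662737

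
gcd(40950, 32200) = 350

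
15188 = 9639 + 5549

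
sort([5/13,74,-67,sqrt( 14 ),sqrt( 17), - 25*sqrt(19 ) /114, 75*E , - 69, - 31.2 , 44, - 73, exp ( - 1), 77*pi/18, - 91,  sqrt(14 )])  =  [ - 91, - 73, - 69,  -  67, - 31.2, - 25*sqrt(19) /114, exp( - 1), 5/13, sqrt( 14 ), sqrt( 14 ), sqrt(17 ), 77*pi/18, 44,74, 75*E ]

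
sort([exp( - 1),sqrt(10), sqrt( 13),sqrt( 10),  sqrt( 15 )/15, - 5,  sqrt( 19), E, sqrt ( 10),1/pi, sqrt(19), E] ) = [ - 5,  sqrt (15 )/15,1/pi,  exp ( -1), E, E, sqrt(10),sqrt(10 ) , sqrt( 10 ),  sqrt( 13 ),sqrt( 19 ), sqrt( 19)]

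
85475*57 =4872075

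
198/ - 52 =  - 99/26 = -  3.81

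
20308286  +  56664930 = 76973216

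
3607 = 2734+873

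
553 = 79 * 7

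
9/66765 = 3/22255= 0.00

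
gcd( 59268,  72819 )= 3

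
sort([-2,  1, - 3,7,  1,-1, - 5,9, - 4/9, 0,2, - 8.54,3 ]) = [ - 8.54,-5, - 3, - 2,  -  1,  -  4/9,0,  1,1,2 , 3,7,9] 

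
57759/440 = 57759/440 = 131.27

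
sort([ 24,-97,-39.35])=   [-97,- 39.35,24] 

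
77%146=77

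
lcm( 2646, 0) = 0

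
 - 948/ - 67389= 316/22463   =  0.01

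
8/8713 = 8/8713 = 0.00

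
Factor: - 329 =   -  7^1*47^1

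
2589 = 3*863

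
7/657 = 7/657 =0.01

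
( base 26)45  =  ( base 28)3p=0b1101101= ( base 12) 91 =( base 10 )109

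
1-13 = - 12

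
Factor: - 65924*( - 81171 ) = 5351117004 = 2^2*3^2*29^1*311^1*16481^1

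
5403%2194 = 1015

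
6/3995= 6/3995 = 0.00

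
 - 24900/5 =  - 4980 = - 4980.00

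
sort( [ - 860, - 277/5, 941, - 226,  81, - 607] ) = [- 860,  -  607, - 226,  -  277/5, 81,941 ] 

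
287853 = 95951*3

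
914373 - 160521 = 753852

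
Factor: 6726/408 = 1121/68 = 2^ ( - 2 )*17^( - 1)*19^1 * 59^1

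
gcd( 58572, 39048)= 19524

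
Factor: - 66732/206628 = -83/257 = - 83^1*257^( - 1 ) 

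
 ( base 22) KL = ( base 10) 461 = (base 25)IB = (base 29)fq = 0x1cd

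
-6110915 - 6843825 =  - 12954740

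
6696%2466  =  1764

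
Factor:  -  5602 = - 2^1*2801^1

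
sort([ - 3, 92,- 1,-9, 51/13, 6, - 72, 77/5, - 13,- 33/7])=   [ - 72,-13, -9, - 33/7, - 3, - 1, 51/13, 6 , 77/5,  92]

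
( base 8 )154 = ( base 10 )108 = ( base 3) 11000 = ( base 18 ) 60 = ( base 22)4k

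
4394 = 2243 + 2151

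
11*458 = 5038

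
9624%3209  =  3206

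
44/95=44/95 = 0.46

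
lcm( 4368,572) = 48048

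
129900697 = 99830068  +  30070629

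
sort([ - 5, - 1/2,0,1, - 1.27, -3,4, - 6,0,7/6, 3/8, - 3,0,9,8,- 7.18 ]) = [ - 7.18 , - 6, - 5, - 3, - 3,-1.27 , - 1/2, 0, 0,  0, 3/8,  1, 7/6, 4, 8, 9] 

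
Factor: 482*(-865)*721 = - 300606530 = -2^1* 5^1*7^1 *103^1*173^1*241^1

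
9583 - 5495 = 4088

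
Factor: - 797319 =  - 3^2*88591^1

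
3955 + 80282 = 84237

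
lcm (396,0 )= 0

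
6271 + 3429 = 9700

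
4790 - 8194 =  - 3404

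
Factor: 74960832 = 2^6 * 3^1* 390421^1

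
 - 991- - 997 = 6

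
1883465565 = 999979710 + 883485855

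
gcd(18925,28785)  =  5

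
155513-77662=77851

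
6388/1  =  6388 = 6388.00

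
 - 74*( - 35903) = 2656822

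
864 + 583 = 1447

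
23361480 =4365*5352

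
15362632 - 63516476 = -48153844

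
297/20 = 297/20 = 14.85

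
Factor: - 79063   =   - 79063^1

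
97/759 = 97/759=   0.13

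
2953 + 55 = 3008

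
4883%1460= 503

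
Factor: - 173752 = - 2^3*37^1 * 587^1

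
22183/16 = 1386 + 7/16 =1386.44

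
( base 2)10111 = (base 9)25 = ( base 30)n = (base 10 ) 23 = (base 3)212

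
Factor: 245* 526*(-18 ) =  - 2319660 = -2^2*3^2*5^1* 7^2*263^1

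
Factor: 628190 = 2^1*5^1*62819^1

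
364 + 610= 974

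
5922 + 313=6235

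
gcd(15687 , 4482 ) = 2241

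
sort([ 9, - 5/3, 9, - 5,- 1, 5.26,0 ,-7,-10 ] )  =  [-10, - 7, -5, - 5/3, - 1, 0, 5.26,9, 9 ] 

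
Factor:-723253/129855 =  - 3^( - 1 )*5^( - 1 ) * 11^(  -  1) * 919^1 = - 919/165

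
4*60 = 240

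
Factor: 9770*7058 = 68956660 = 2^2*5^1*977^1*3529^1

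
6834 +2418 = 9252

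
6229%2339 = 1551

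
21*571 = 11991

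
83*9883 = 820289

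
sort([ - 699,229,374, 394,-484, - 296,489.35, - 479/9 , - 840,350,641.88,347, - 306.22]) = [ - 840, - 699, - 484, - 306.22 ,  -  296, - 479/9,229,347,350,  374 , 394,489.35, 641.88 ] 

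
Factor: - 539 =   -  7^2*11^1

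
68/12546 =2/369 = 0.01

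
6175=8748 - 2573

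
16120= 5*3224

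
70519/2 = 35259 + 1/2  =  35259.50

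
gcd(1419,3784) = 473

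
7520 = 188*40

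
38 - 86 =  - 48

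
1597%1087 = 510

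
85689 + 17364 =103053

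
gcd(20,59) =1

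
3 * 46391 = 139173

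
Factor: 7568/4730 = 2^3* 5^ ( - 1 ) = 8/5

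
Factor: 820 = 2^2 * 5^1*41^1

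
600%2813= 600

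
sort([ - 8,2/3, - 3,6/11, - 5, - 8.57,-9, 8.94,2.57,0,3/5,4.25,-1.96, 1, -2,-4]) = [-9,  -  8.57, - 8 ,  -  5, - 4, - 3, - 2, - 1.96, 0,6/11,3/5,2/3,1,2.57,4.25,8.94]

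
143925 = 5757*25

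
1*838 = 838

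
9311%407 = 357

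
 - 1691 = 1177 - 2868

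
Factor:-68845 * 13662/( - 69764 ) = 470280195/34882= 2^( - 1 ) * 3^3* 5^1 * 7^2*11^1 * 23^1 * 107^( - 1 )*163^( - 1)*281^1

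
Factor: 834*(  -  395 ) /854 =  - 3^1*5^1*7^( - 1)*61^( - 1 )  *  79^1*139^1 = -164715/427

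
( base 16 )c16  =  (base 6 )22154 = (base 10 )3094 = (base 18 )99G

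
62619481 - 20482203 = 42137278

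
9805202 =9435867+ 369335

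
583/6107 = 583/6107 = 0.10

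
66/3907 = 66/3907 =0.02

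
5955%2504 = 947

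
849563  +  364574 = 1214137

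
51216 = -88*( - 582 ) 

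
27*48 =1296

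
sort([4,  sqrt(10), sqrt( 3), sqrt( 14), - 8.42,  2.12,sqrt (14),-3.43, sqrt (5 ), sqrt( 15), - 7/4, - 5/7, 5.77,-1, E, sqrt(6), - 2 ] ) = [ - 8.42, - 3.43 , -2, - 7/4, - 1, - 5/7, sqrt( 3), 2.12,sqrt ( 5 ),sqrt( 6 ), E,sqrt(10 ) , sqrt(14 ) , sqrt( 14 ), sqrt (15), 4, 5.77] 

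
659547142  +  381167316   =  1040714458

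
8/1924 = 2/481 = 0.00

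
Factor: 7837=17^1*461^1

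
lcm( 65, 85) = 1105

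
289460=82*3530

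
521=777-256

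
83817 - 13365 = 70452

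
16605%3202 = 595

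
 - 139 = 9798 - 9937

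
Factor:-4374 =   -  2^1*3^7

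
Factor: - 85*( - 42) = 2^1*3^1*5^1*7^1 * 17^1= 3570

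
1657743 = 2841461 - 1183718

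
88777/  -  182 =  - 6829/14=- 487.79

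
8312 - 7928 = 384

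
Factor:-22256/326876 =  - 2^2*11^(-1)*13^1*17^( - 1)*19^( - 1 )*23^( - 1)*107^1 = -5564/81719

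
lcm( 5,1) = 5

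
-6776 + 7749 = 973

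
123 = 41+82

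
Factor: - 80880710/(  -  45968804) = 40440355/22984402 = 2^( -1 )*5^1*7^(-1 )*29^1*131^1*317^( - 1)*2129^1*5179^( - 1 )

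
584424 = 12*48702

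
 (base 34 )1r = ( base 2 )111101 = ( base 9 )67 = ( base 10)61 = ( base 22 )2h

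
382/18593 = 382/18593=0.02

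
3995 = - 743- - 4738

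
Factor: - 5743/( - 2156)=2^( - 2 )*7^( - 2)*11^( - 1)*5743^1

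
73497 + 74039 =147536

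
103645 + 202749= 306394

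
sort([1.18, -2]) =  [-2,1.18 ] 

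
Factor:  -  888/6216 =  - 7^( - 1) = - 1/7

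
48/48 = 1 =1.00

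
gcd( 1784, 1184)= 8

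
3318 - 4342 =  - 1024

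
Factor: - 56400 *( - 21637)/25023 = 2^4 * 5^2 * 7^1*11^1*19^( - 1 )*47^1*281^1*439^( - 1)= 406775600/8341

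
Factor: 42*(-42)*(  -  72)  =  2^5*3^4 * 7^2= 127008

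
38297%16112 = 6073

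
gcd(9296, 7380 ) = 4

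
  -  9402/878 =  - 4701/439 = - 10.71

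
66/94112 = 33/47056   =  0.00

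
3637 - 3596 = 41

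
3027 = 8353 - 5326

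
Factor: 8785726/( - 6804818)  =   - 4392863/3402409 = -37^( - 1)*41^1 * 307^1*349^1 *91957^( - 1)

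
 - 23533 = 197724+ - 221257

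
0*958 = 0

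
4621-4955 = -334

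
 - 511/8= - 64+1/8 = - 63.88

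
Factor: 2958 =2^1*3^1*17^1*29^1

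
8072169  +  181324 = 8253493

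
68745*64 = 4399680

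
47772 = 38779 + 8993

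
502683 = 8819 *57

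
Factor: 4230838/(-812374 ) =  - 41^( - 1)*61^1*9907^(  -  1)  *34679^1 = - 2115419/406187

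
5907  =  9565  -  3658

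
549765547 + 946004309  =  1495769856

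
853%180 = 133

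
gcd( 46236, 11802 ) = 6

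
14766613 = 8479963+6286650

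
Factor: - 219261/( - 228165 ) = 197/205 = 5^( - 1) * 41^( - 1 )*197^1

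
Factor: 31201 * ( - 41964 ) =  - 2^2 * 3^1 * 13^1*41^1*269^1*761^1 = - 1309318764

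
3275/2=3275/2 = 1637.50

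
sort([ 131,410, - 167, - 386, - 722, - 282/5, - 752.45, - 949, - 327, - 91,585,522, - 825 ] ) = [ -949, - 825, - 752.45, - 722,  -  386, - 327, - 167, - 91, - 282/5, 131, 410,522,  585]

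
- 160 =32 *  (  -  5)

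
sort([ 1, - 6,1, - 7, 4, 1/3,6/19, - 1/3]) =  [ - 7,-6,  -  1/3, 6/19,1/3,1,1, 4]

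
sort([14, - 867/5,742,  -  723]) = [ - 723 , - 867/5, 14, 742 ]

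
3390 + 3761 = 7151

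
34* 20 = 680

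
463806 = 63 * 7362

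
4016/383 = 10 + 186/383 = 10.49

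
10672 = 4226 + 6446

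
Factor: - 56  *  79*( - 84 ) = 2^5*3^1*7^2*79^1   =  371616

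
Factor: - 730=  - 2^1*5^1*73^1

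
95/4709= 95/4709 = 0.02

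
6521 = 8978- 2457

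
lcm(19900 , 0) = 0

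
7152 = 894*8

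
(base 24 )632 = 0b110111001010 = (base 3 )11211202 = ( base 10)3530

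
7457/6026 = 7457/6026 = 1.24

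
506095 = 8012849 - 7506754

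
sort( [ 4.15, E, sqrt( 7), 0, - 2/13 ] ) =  [- 2/13,  0, sqrt (7), E, 4.15] 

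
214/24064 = 107/12032 = 0.01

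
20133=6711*3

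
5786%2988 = 2798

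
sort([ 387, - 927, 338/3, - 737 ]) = [- 927, - 737, 338/3,387] 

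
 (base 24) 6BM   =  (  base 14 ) 1514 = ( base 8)7236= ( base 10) 3742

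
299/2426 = 299/2426 =0.12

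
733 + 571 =1304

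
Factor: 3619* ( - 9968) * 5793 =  - 2^4  *  3^1*7^2* 11^1*47^1*89^1*1931^1 = - 208977794256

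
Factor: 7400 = 2^3*5^2 * 37^1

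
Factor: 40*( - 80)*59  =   - 2^7*5^2 *59^1=-188800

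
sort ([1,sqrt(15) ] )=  [1, sqrt(15 )] 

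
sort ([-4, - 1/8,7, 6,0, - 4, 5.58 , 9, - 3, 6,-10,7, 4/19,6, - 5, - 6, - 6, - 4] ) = [ - 10,-6,-6, - 5, - 4, - 4, - 4, - 3  , - 1/8,0,4/19,5.58,6, 6, 6,7,7,9 ]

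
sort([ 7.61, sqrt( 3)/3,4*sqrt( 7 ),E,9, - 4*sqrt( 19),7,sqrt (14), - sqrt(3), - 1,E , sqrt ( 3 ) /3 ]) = [ -4*sqrt( 19), - sqrt(3 ),-1,sqrt(3) /3, sqrt( 3)/3,E,E, sqrt ( 14 ), 7 , 7.61, 9, 4 * sqrt(7 )]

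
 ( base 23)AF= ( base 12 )185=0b11110101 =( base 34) 77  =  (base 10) 245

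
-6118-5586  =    -  11704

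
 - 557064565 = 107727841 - 664792406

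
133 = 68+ 65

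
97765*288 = 28156320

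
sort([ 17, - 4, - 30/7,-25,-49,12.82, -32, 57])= [-49, - 32, - 25, - 30/7,-4,12.82, 17,57]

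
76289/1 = 76289 = 76289.00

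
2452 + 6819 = 9271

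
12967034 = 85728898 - 72761864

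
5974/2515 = 5974/2515 = 2.38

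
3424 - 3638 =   -  214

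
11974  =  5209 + 6765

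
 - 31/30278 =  - 31/30278 = -  0.00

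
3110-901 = 2209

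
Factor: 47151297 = 3^2*5239033^1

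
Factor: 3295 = 5^1*659^1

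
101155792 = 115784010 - 14628218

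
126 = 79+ 47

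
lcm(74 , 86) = 3182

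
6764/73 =92 + 48/73 = 92.66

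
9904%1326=622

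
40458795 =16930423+23528372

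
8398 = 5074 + 3324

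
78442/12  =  39221/6  =  6536.83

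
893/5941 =893/5941 = 0.15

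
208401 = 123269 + 85132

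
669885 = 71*9435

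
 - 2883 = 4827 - 7710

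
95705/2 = 95705/2  =  47852.50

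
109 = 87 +22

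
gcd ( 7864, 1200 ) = 8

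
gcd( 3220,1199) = 1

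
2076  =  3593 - 1517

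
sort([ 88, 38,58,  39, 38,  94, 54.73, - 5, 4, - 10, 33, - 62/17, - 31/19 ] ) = [-10, - 5, - 62/17, - 31/19,4, 33,38, 38,39,54.73, 58,  88, 94 ]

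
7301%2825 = 1651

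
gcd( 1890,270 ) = 270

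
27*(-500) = -13500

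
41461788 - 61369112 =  - 19907324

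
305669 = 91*3359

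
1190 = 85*14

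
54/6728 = 27/3364= 0.01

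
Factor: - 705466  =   - 2^1*17^1*20749^1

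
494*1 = 494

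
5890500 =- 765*( - 7700) 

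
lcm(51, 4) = 204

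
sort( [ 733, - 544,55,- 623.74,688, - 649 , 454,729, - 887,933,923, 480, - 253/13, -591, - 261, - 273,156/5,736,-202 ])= [-887, - 649,- 623.74, - 591, - 544, - 273, - 261, - 202, - 253/13,156/5,55,454,480, 688,729,733,  736,923, 933]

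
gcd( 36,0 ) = 36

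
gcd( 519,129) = 3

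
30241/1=30241 = 30241.00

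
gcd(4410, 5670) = 630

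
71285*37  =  2637545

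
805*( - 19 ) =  - 15295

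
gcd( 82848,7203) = 3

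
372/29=372/29= 12.83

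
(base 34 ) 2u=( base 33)2w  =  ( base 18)58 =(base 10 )98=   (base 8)142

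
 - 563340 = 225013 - 788353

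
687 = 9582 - 8895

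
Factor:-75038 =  - 2^1 * 17^1*2207^1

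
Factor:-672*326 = -219072=- 2^6*3^1 * 7^1*163^1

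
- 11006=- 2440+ - 8566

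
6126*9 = 55134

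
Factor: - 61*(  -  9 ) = 3^2*61^1=549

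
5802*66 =382932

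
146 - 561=-415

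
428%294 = 134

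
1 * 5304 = 5304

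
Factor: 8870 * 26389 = 234070430 = 2^1*5^1*11^1 * 887^1*2399^1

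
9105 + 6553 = 15658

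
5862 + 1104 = 6966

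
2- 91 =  - 89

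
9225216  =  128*72072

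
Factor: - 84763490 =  - 2^1 * 5^1 * 7^1 * 359^1* 3373^1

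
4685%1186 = 1127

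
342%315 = 27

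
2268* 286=648648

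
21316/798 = 26 + 284/399 = 26.71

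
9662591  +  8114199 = 17776790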